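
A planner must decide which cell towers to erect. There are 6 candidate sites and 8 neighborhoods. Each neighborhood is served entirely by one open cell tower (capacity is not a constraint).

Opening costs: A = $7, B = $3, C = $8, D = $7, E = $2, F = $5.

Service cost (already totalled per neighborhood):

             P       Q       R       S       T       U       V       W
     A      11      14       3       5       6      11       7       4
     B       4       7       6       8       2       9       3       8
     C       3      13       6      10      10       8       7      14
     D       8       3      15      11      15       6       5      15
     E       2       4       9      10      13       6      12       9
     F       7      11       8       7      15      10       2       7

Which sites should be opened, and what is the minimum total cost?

Open A, B and E; minimum total cost 41.

For any fixed open set, each neighborhood goes to its cheapest open site; total = fixed + service.
{A, B, E}: P→E 2, Q→E 4, R→A 3, S→A 5, T→B 2, U→E 6, V→B 3, W→A 4. Service 29; fixed 12; total 41.
{B, E}: P→E 2, Q→E 4, R→B 6, S→B 8, T→B 2, U→E 6, V→B 3, W→B 8. Service 39; fixed 5; total 44.
{A, B, E, F}: service 28 + fixed 17 = 45
{A, B, C, D, E, F}: P→E 2, Q→D 3, R→A 3, S→A 5, T→B 2, U→D 6, V→F 2, W→A 4. Service 27; fixed 32; total 59.
No other subset beats 41.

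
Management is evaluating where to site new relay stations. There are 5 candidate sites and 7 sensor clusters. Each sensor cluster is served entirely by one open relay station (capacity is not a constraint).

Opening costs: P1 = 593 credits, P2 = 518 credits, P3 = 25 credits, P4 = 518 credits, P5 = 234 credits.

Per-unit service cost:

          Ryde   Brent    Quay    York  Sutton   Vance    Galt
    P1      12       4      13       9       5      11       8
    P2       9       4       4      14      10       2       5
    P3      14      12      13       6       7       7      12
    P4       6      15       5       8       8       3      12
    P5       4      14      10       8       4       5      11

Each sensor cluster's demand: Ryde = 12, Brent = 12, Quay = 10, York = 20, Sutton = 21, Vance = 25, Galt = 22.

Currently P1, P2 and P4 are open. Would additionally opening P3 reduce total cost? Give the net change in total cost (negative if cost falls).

Yes — net change −15 (cost falls by 15).

Current service cost with {P1, P2, P4}: 585.
Adding P3: each sensor cluster re-picks its cheapest; new service cost 545, saving 40.
Extra fixed cost: 25. Net change = 25 − 40 = -15.
(Totals: 2214 → 2199.)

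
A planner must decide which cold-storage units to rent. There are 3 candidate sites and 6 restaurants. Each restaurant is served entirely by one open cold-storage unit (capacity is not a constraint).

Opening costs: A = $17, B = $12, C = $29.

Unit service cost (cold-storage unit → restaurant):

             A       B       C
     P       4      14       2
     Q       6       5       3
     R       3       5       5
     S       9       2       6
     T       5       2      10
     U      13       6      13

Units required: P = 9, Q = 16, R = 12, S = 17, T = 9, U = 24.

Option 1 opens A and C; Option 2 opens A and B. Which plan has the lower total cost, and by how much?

Option 2 is cheaper by 230.

Option 1: {A, C}: P→C 2·9=18, Q→C 3·16=48, R→A 3·12=36, S→C 6·17=102, T→A 5·9=45, U→A 13·24=312. Service 561; fixed 46; total 607.
Option 2: {A, B}: P→A 4·9=36, Q→B 5·16=80, R→A 3·12=36, S→B 2·17=34, T→B 2·9=18, U→B 6·24=144. Service 348; fixed 29; total 377.
Difference: |607 − 377| = 230.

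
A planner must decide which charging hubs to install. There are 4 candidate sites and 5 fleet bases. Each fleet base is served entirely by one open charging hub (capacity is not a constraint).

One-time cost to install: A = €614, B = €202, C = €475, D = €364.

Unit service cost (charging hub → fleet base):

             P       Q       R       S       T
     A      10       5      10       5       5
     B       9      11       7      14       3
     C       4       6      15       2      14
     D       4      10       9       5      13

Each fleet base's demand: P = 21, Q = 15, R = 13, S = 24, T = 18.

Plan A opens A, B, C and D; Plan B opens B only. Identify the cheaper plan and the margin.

Plan A: {A, B, C, D}: P→C 4·21=84, Q→A 5·15=75, R→B 7·13=91, S→C 2·24=48, T→B 3·18=54. Service 352; fixed 1655; total 2007.
Plan B: {B}: P→B 9·21=189, Q→B 11·15=165, R→B 7·13=91, S→B 14·24=336, T→B 3·18=54. Service 835; fixed 202; total 1037.
Difference: |2007 − 1037| = 970.

Plan B is cheaper by 970.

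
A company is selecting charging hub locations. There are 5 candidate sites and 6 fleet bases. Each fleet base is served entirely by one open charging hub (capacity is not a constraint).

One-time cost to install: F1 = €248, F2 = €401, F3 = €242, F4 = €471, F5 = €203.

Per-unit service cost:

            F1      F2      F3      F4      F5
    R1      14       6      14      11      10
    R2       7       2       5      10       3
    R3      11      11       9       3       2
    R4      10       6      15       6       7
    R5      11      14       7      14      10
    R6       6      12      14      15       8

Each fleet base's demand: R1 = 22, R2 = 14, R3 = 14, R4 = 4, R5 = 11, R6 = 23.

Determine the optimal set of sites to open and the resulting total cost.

For any fixed open set, each fleet base goes to its cheapest open site; total = fixed + service.
{F5}: R1→F5 10·22=220, R2→F5 3·14=42, R3→F5 2·14=28, R4→F5 7·4=28, R5→F5 10·11=110, R6→F5 8·23=184. Service 612; fixed 203; total 815.
{F1, F5}: service 566 + fixed 451 = 1017
{F3, F5}: service 579 + fixed 445 = 1024
{F1, F2, F3, F4, F5}: service 427 + fixed 1565 = 1992
No other subset beats 815.

Open F5 only; minimum total cost 815.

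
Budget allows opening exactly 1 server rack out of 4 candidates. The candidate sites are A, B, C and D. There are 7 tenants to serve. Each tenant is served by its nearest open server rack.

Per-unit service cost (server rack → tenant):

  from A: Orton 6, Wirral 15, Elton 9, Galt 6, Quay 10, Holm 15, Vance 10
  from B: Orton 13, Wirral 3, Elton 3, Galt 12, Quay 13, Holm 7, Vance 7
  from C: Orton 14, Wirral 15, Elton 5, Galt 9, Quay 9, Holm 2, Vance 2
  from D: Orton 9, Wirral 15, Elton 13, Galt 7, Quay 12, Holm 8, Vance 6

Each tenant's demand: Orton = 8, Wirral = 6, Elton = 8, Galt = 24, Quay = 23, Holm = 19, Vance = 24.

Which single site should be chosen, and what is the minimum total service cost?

Choose C only; total service cost 751.

With exactly 1 open, each tenant uses its cheapest among the chosen.
{C}: Orton→C 14·8=112, Wirral→C 15·6=90, Elton→C 5·8=40, Galt→C 9·24=216, Quay→C 9·23=207, Holm→C 2·19=38, Vance→C 2·24=48. Service cost 751.
{D}: service cost 1006
{B}: service cost 1034
Among all 4 size-1 choices, {C} is lowest.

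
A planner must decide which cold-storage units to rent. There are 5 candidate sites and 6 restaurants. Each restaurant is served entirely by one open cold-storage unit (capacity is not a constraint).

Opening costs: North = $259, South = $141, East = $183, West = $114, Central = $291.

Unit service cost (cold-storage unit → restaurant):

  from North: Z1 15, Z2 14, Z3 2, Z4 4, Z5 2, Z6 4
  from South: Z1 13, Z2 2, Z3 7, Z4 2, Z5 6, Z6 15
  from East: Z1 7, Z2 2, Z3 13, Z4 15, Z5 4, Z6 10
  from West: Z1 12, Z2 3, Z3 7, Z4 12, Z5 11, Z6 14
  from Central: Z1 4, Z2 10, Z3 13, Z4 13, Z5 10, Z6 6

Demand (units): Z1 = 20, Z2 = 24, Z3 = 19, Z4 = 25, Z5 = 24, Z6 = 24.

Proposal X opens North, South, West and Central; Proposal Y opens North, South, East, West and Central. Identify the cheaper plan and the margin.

Proposal X is cheaper by 183.

Proposal X: {North, South, West, Central}: Z1→Central 4·20=80, Z2→South 2·24=48, Z3→North 2·19=38, Z4→South 2·25=50, Z5→North 2·24=48, Z6→North 4·24=96. Service 360; fixed 805; total 1165.
Proposal Y: {North, South, East, West, Central}: Z1→Central 4·20=80, Z2→South 2·24=48, Z3→North 2·19=38, Z4→South 2·25=50, Z5→North 2·24=48, Z6→North 4·24=96. Service 360; fixed 988; total 1348.
Difference: |1165 − 1348| = 183.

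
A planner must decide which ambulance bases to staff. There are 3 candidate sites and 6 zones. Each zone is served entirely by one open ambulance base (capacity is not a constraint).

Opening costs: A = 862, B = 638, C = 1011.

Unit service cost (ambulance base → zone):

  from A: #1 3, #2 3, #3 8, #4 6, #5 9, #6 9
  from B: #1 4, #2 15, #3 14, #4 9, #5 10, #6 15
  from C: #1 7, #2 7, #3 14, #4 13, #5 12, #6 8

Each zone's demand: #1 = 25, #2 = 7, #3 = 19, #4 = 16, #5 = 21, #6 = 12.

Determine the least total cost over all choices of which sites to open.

For any fixed open set, each zone goes to its cheapest open site; total = fixed + service.
{A}: #1→A 3·25=75, #2→A 3·7=21, #3→A 8·19=152, #4→A 6·16=96, #5→A 9·21=189, #6→A 9·12=108. Service 641; fixed 862; total 1503.
{B}: #1→B 4·25=100, #2→B 15·7=105, #3→B 14·19=266, #4→B 9·16=144, #5→B 10·21=210, #6→B 15·12=180. Service 1005; fixed 638; total 1643.
{C}: #1→C 7·25=175, #2→C 7·7=49, #3→C 14·19=266, #4→C 13·16=208, #5→C 12·21=252, #6→C 8·12=96. Service 1046; fixed 1011; total 2057.
{A, B, C}: #1→A 3·25=75, #2→A 3·7=21, #3→A 8·19=152, #4→A 6·16=96, #5→A 9·21=189, #6→C 8·12=96. Service 629; fixed 2511; total 3140.
No other subset beats 1503.

Minimum total cost: 1503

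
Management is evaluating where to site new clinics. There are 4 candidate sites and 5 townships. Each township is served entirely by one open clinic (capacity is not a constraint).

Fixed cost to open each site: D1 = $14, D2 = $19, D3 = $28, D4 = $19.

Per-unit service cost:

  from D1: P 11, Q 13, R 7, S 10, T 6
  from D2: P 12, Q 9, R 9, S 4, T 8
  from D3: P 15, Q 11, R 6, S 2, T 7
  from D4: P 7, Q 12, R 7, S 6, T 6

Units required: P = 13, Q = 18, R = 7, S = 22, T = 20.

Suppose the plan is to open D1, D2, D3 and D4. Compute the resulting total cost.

Each township is assigned to its cheapest site among the open ones.
{D1, D2, D3, D4}: P→D4 7·13=91, Q→D2 9·18=162, R→D3 6·7=42, S→D3 2·22=44, T→D1 6·20=120. Service 459; fixed 80; total 539.

Total cost: 539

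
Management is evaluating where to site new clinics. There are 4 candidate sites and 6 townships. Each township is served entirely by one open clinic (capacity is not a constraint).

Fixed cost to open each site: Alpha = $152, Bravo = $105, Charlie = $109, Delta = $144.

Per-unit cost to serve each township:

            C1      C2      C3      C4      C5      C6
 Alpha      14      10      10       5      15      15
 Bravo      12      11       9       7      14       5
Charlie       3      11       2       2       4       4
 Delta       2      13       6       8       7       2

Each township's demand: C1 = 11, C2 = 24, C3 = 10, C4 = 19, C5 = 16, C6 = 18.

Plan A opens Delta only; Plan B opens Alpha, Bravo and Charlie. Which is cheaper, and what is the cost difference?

Plan B is cheaper by 5.

Plan A: {Delta}: C1→Delta 2·11=22, C2→Delta 13·24=312, C3→Delta 6·10=60, C4→Delta 8·19=152, C5→Delta 7·16=112, C6→Delta 2·18=36. Service 694; fixed 144; total 838.
Plan B: {Alpha, Bravo, Charlie}: C1→Charlie 3·11=33, C2→Alpha 10·24=240, C3→Charlie 2·10=20, C4→Charlie 2·19=38, C5→Charlie 4·16=64, C6→Charlie 4·18=72. Service 467; fixed 366; total 833.
Difference: |838 − 833| = 5.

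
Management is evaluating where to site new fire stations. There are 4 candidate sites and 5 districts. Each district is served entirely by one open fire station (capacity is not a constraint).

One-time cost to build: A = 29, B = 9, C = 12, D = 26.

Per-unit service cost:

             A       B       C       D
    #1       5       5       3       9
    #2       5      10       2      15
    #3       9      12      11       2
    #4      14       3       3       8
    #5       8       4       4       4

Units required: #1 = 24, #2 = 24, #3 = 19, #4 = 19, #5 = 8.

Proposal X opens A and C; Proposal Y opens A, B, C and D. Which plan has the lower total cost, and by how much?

Proposal Y is cheaper by 98.

Proposal X: {A, C}: #1→C 3·24=72, #2→C 2·24=48, #3→A 9·19=171, #4→C 3·19=57, #5→C 4·8=32. Service 380; fixed 41; total 421.
Proposal Y: {A, B, C, D}: #1→C 3·24=72, #2→C 2·24=48, #3→D 2·19=38, #4→B 3·19=57, #5→B 4·8=32. Service 247; fixed 76; total 323.
Difference: |421 − 323| = 98.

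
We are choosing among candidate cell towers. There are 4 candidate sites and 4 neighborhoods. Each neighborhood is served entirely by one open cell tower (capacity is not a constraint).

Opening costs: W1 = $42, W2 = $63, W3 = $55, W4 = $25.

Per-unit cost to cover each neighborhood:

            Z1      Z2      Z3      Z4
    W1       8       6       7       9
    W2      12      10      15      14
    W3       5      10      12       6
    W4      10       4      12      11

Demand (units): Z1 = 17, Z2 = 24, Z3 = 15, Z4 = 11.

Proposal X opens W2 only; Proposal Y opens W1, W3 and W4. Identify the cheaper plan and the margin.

Proposal X: {W2}: Z1→W2 12·17=204, Z2→W2 10·24=240, Z3→W2 15·15=225, Z4→W2 14·11=154. Service 823; fixed 63; total 886.
Proposal Y: {W1, W3, W4}: Z1→W3 5·17=85, Z2→W4 4·24=96, Z3→W1 7·15=105, Z4→W3 6·11=66. Service 352; fixed 122; total 474.
Difference: |886 − 474| = 412.

Proposal Y is cheaper by 412.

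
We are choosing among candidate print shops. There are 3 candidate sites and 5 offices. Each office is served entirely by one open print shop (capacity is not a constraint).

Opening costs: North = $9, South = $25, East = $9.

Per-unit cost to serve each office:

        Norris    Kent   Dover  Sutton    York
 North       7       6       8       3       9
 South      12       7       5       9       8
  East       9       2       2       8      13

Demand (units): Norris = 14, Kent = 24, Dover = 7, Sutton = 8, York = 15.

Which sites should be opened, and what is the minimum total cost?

For any fixed open set, each office goes to its cheapest open site; total = fixed + service.
{North, East}: Norris→North 7·14=98, Kent→East 2·24=48, Dover→East 2·7=14, Sutton→North 3·8=24, York→North 9·15=135. Service 319; fixed 18; total 337.
{North, South, East}: service 304 + fixed 43 = 347
{South, East}: service 372 + fixed 34 = 406
{North}: service 457 + fixed 9 = 466
(All 7 nonempty subsets were checked; North and East is lowest.)

Open North and East; minimum total cost 337.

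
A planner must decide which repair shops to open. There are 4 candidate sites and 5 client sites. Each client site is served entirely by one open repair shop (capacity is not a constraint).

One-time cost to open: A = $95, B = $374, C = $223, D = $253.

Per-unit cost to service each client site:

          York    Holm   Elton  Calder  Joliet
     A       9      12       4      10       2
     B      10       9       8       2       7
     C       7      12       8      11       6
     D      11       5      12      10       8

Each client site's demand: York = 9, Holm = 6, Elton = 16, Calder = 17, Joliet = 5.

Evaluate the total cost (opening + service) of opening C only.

Total cost: 703

Each client site is assigned to its cheapest site among the open ones.
{C}: York→C 7·9=63, Holm→C 12·6=72, Elton→C 8·16=128, Calder→C 11·17=187, Joliet→C 6·5=30. Service 480; fixed 223; total 703.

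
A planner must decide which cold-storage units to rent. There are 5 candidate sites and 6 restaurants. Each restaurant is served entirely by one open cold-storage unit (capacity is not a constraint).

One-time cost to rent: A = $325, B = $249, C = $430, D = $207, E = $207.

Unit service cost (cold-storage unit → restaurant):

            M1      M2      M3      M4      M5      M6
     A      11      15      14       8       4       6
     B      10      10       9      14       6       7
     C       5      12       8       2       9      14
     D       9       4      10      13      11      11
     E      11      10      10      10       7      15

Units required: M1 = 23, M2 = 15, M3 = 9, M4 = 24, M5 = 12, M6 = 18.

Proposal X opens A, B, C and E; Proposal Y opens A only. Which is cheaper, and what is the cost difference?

Proposal X: {A, B, C, E}: M1→C 5·23=115, M2→B 10·15=150, M3→C 8·9=72, M4→C 2·24=48, M5→A 4·12=48, M6→A 6·18=108. Service 541; fixed 1211; total 1752.
Proposal Y: {A}: M1→A 11·23=253, M2→A 15·15=225, M3→A 14·9=126, M4→A 8·24=192, M5→A 4·12=48, M6→A 6·18=108. Service 952; fixed 325; total 1277.
Difference: |1752 − 1277| = 475.

Proposal Y is cheaper by 475.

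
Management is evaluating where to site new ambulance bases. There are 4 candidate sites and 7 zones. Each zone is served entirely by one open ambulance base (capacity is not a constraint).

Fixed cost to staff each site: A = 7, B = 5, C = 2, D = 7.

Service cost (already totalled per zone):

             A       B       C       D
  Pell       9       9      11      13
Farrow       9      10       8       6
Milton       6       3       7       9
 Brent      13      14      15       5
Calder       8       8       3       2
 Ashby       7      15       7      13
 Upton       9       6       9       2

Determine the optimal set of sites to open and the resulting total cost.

Open B, C and D; minimum total cost 48.

For any fixed open set, each zone goes to its cheapest open site; total = fixed + service.
{B, C, D}: Pell→B 9, Farrow→D 6, Milton→B 3, Brent→D 5, Calder→D 2, Ashby→C 7, Upton→D 2. Service 34; fixed 14; total 48.
{C, D}: service 40 + fixed 9 = 49
{A, D}: Pell→A 9, Farrow→D 6, Milton→A 6, Brent→D 5, Calder→D 2, Ashby→A 7, Upton→D 2. Service 37; fixed 14; total 51.
{A, B, C, D}: service 34 + fixed 21 = 55
(All 15 nonempty subsets were checked; B, C and D is lowest.)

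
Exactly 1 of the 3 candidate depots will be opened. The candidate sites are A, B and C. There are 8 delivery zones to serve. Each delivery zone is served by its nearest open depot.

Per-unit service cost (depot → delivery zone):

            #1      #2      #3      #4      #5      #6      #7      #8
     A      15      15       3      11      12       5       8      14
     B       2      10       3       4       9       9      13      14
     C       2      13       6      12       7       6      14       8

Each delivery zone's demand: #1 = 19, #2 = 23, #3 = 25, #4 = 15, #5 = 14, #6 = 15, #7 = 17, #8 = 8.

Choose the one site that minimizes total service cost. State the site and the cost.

With exactly 1 open, each delivery zone uses its cheapest among the chosen.
{B}: #1→B 2·19=38, #2→B 10·23=230, #3→B 3·25=75, #4→B 4·15=60, #5→B 9·14=126, #6→B 9·15=135, #7→B 13·17=221, #8→B 14·8=112. Service cost 997.
{C}: service cost 1157
{A}: service cost 1361
Among all 3 size-1 choices, {B} is lowest.

Choose B only; total service cost 997.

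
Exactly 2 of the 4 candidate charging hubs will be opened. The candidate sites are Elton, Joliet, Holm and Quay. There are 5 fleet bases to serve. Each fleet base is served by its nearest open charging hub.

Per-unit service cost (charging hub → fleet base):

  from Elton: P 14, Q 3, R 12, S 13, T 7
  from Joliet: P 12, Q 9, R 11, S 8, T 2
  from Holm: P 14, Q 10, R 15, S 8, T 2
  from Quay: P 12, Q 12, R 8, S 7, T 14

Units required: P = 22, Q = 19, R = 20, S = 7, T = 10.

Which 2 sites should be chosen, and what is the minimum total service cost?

With exactly 2 open, each fleet base uses its cheapest among the chosen.
{Elton, Quay}: P→Quay 12·22=264, Q→Elton 3·19=57, R→Quay 8·20=160, S→Quay 7·7=49, T→Elton 7·10=70. Service cost 600.
{Elton, Joliet}: service cost 617
{Joliet, Quay}: service cost 664
Among all 6 size-2 choices, {Elton, Quay} is lowest.

Choose Elton and Quay; total service cost 600.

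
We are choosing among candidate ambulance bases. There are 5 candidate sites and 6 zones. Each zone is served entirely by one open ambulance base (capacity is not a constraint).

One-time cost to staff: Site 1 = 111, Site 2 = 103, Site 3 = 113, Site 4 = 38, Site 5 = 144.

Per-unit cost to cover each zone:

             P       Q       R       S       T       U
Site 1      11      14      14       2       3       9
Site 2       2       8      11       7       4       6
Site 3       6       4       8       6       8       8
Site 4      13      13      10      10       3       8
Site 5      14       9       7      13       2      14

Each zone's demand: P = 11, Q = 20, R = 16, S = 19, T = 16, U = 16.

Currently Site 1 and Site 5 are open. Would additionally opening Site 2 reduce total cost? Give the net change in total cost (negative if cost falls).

Current service cost with {Site 1, Site 5}: 627.
Adding Site 2: each zone re-picks its cheapest; new service cost 460, saving 167.
Extra fixed cost: 103. Net change = 103 − 167 = -64.
(Totals: 882 → 818.)

Yes — net change −64 (cost falls by 64).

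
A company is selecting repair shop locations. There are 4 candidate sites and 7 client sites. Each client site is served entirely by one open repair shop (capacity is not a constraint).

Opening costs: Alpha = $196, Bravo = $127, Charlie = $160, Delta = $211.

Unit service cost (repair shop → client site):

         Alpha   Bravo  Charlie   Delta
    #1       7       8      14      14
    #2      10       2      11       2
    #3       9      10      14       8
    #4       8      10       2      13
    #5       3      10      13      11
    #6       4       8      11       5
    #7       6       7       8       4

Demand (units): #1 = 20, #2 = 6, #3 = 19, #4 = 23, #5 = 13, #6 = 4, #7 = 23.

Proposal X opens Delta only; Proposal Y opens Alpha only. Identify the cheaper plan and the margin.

Proposal X: {Delta}: #1→Delta 14·20=280, #2→Delta 2·6=12, #3→Delta 8·19=152, #4→Delta 13·23=299, #5→Delta 11·13=143, #6→Delta 5·4=20, #7→Delta 4·23=92. Service 998; fixed 211; total 1209.
Proposal Y: {Alpha}: #1→Alpha 7·20=140, #2→Alpha 10·6=60, #3→Alpha 9·19=171, #4→Alpha 8·23=184, #5→Alpha 3·13=39, #6→Alpha 4·4=16, #7→Alpha 6·23=138. Service 748; fixed 196; total 944.
Difference: |1209 − 944| = 265.

Proposal Y is cheaper by 265.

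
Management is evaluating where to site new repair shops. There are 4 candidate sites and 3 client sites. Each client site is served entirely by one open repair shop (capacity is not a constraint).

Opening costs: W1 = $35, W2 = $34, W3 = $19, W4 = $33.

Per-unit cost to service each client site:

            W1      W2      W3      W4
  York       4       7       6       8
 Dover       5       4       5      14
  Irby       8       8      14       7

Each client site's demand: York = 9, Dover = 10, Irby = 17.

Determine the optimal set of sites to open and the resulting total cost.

Open W1 only; minimum total cost 257.

For any fixed open set, each client site goes to its cheapest open site; total = fixed + service.
{W1}: York→W1 4·9=36, Dover→W1 5·10=50, Irby→W1 8·17=136. Service 222; fixed 35; total 257.
{W1, W4}: York→W1 4·9=36, Dover→W1 5·10=50, Irby→W4 7·17=119. Service 205; fixed 68; total 273.
{W2}: York→W2 7·9=63, Dover→W2 4·10=40, Irby→W2 8·17=136. Service 239; fixed 34; total 273.
{W1, W2, W3, W4}: York→W1 4·9=36, Dover→W2 4·10=40, Irby→W4 7·17=119. Service 195; fixed 121; total 316.
No other subset beats 257.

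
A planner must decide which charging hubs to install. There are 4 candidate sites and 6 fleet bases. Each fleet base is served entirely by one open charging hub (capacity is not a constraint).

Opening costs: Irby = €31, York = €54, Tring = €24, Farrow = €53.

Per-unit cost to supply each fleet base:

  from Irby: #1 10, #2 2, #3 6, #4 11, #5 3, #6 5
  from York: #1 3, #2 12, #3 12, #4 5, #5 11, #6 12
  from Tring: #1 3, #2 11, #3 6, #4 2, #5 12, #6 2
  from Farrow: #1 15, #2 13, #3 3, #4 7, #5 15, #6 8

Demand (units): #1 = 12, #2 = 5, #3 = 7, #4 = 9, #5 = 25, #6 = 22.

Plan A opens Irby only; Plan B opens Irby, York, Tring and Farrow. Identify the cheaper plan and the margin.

Plan A: {Irby}: #1→Irby 10·12=120, #2→Irby 2·5=10, #3→Irby 6·7=42, #4→Irby 11·9=99, #5→Irby 3·25=75, #6→Irby 5·22=110. Service 456; fixed 31; total 487.
Plan B: {Irby, York, Tring, Farrow}: #1→York 3·12=36, #2→Irby 2·5=10, #3→Farrow 3·7=21, #4→Tring 2·9=18, #5→Irby 3·25=75, #6→Tring 2·22=44. Service 204; fixed 162; total 366.
Difference: |487 − 366| = 121.

Plan B is cheaper by 121.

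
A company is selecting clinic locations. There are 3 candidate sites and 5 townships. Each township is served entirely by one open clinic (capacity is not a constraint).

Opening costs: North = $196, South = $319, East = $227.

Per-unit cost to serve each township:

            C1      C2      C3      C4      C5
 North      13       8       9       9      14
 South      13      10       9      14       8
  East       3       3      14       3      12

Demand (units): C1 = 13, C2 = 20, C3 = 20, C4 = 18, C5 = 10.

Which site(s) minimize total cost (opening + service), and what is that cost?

Open East only; minimum total cost 780.

For any fixed open set, each township goes to its cheapest open site; total = fixed + service.
{East}: C1→East 3·13=39, C2→East 3·20=60, C3→East 14·20=280, C4→East 3·18=54, C5→East 12·10=120. Service 553; fixed 227; total 780.
{North, East}: service 453 + fixed 423 = 876
{South, East}: service 413 + fixed 546 = 959
{North, South, East}: C1→East 3·13=39, C2→East 3·20=60, C3→North 9·20=180, C4→East 3·18=54, C5→South 8·10=80. Service 413; fixed 742; total 1155.
No other subset beats 780.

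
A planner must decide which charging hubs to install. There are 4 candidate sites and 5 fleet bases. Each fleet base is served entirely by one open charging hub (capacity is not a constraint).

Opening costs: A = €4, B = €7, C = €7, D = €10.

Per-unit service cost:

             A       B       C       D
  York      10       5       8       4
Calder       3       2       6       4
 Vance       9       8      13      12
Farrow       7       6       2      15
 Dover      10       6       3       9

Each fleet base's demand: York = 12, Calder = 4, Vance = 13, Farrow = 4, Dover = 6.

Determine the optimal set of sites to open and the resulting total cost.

Open B, C and D; minimum total cost 210.

For any fixed open set, each fleet base goes to its cheapest open site; total = fixed + service.
{B, C, D}: York→D 4·12=48, Calder→B 2·4=8, Vance→B 8·13=104, Farrow→C 2·4=8, Dover→C 3·6=18. Service 186; fixed 24; total 210.
{B, C}: service 198 + fixed 14 = 212
{A, B, C, D}: service 186 + fixed 28 = 214
{A}: service 337 + fixed 4 = 341
No other subset beats 210.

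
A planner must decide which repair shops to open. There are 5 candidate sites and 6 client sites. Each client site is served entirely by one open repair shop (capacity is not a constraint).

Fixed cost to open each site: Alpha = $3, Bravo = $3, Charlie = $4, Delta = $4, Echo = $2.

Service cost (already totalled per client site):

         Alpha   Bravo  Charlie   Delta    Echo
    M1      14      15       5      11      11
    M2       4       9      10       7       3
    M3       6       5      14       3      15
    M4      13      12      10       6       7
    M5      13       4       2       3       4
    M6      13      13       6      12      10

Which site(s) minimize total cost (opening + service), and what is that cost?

For any fixed open set, each client site goes to its cheapest open site; total = fixed + service.
{Charlie, Delta, Echo}: M1→Charlie 5, M2→Echo 3, M3→Delta 3, M4→Delta 6, M5→Charlie 2, M6→Charlie 6. Service 25; fixed 10; total 35.
{Alpha, Charlie, Delta}: M1→Charlie 5, M2→Alpha 4, M3→Delta 3, M4→Delta 6, M5→Charlie 2, M6→Charlie 6. Service 26; fixed 11; total 37.
{Bravo, Charlie, Echo}: service 28 + fixed 9 = 37
{Alpha, Bravo, Charlie, Delta, Echo}: M1→Charlie 5, M2→Echo 3, M3→Delta 3, M4→Delta 6, M5→Charlie 2, M6→Charlie 6. Service 25; fixed 16; total 41.
No other subset beats 35.

Open Charlie, Delta and Echo; minimum total cost 35.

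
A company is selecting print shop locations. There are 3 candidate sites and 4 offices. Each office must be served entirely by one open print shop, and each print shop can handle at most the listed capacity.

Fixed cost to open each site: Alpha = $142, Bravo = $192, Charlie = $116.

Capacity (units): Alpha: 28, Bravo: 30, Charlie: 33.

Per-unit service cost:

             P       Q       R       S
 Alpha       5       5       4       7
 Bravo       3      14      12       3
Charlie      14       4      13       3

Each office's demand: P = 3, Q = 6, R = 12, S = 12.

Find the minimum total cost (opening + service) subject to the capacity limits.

Open {Charlie}: P→Charlie 14·3=42, Q→Charlie 4·6=24, R→Charlie 13·12=156, S→Charlie 3·12=36.
Loads: Charlie carries 33/33. Service 258; fixed 116; total 374.
Next best feasible plan costs 381.

Minimum total cost: 374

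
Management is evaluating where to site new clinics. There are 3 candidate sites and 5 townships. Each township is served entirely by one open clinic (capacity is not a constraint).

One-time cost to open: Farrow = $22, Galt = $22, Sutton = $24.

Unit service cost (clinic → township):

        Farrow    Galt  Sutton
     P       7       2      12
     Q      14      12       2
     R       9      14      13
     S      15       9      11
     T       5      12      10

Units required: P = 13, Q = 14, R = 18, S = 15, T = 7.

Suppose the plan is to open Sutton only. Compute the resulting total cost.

Each township is assigned to its cheapest site among the open ones.
{Sutton}: P→Sutton 12·13=156, Q→Sutton 2·14=28, R→Sutton 13·18=234, S→Sutton 11·15=165, T→Sutton 10·7=70. Service 653; fixed 24; total 677.

Total cost: 677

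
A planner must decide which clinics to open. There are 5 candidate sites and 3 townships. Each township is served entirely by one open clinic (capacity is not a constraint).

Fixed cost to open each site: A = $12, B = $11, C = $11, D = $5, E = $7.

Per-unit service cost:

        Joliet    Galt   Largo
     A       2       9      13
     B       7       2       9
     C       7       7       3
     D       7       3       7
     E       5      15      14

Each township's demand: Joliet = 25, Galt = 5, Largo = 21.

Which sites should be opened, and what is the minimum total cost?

Open A, C and D; minimum total cost 156.

For any fixed open set, each township goes to its cheapest open site; total = fixed + service.
{A, C, D}: Joliet→A 2·25=50, Galt→D 3·5=15, Largo→C 3·21=63. Service 128; fixed 28; total 156.
{A, B, C}: service 123 + fixed 34 = 157
{A, B, C, D}: service 123 + fixed 39 = 162
{A, B, C, D, E}: Joliet→A 2·25=50, Galt→B 2·5=10, Largo→C 3·21=63. Service 123; fixed 46; total 169.
No other subset beats 156.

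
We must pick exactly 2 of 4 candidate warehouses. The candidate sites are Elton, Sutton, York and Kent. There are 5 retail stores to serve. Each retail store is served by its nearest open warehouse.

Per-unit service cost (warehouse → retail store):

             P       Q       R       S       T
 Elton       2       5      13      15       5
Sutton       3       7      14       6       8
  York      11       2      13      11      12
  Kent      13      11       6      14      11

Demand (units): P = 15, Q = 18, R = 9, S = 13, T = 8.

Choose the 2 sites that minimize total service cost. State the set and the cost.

With exactly 2 open, each retail store uses its cheapest among the chosen.
{Sutton, York}: P→Sutton 3·15=45, Q→York 2·18=36, R→York 13·9=117, S→Sutton 6·13=78, T→Sutton 8·8=64. Service cost 340.
{Elton, Sutton}: service cost 355
{Elton, York}: service cost 366
Among all 6 size-2 choices, {Sutton, York} is lowest.

Choose Sutton and York; total service cost 340.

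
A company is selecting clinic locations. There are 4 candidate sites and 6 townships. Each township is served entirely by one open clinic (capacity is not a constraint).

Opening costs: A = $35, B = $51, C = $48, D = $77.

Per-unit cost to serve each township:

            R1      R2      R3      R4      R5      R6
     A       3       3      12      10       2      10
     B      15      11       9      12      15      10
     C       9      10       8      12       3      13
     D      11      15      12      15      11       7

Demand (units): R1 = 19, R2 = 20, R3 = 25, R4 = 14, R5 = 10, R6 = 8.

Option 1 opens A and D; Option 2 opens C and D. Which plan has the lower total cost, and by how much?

Option 1 is cheaper by 205.

Option 1: {A, D}: R1→A 3·19=57, R2→A 3·20=60, R3→A 12·25=300, R4→A 10·14=140, R5→A 2·10=20, R6→D 7·8=56. Service 633; fixed 112; total 745.
Option 2: {C, D}: R1→C 9·19=171, R2→C 10·20=200, R3→C 8·25=200, R4→C 12·14=168, R5→C 3·10=30, R6→D 7·8=56. Service 825; fixed 125; total 950.
Difference: |745 − 950| = 205.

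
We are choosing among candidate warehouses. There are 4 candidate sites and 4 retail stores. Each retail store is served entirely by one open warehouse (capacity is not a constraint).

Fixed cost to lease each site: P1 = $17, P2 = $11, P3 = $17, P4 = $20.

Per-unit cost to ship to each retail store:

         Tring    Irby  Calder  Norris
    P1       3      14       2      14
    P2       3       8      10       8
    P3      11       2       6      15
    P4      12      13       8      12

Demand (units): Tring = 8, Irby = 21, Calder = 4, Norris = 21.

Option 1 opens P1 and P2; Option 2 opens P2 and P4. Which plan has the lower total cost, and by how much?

Option 1 is cheaper by 27.

Option 1: {P1, P2}: Tring→P1 3·8=24, Irby→P2 8·21=168, Calder→P1 2·4=8, Norris→P2 8·21=168. Service 368; fixed 28; total 396.
Option 2: {P2, P4}: Tring→P2 3·8=24, Irby→P2 8·21=168, Calder→P4 8·4=32, Norris→P2 8·21=168. Service 392; fixed 31; total 423.
Difference: |396 − 423| = 27.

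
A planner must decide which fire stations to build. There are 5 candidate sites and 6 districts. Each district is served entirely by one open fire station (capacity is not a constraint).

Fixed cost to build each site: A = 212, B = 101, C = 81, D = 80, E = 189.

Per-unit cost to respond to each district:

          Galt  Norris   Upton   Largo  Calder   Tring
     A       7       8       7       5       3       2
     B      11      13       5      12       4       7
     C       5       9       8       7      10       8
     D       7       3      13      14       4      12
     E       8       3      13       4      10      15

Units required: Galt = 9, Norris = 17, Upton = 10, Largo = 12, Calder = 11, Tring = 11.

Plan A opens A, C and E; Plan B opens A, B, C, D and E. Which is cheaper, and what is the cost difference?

Plan A: {A, C, E}: Galt→C 5·9=45, Norris→E 3·17=51, Upton→A 7·10=70, Largo→E 4·12=48, Calder→A 3·11=33, Tring→A 2·11=22. Service 269; fixed 482; total 751.
Plan B: {A, B, C, D, E}: Galt→C 5·9=45, Norris→D 3·17=51, Upton→B 5·10=50, Largo→E 4·12=48, Calder→A 3·11=33, Tring→A 2·11=22. Service 249; fixed 663; total 912.
Difference: |751 − 912| = 161.

Plan A is cheaper by 161.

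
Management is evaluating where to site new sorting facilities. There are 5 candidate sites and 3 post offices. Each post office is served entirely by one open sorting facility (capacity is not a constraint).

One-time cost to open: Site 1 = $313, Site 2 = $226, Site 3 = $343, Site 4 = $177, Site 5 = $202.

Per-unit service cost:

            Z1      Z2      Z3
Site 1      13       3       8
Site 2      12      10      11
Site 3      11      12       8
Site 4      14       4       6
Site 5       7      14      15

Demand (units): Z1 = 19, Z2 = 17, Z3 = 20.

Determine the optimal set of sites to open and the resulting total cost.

For any fixed open set, each post office goes to its cheapest open site; total = fixed + service.
{Site 4}: Z1→Site 4 14·19=266, Z2→Site 4 4·17=68, Z3→Site 4 6·20=120. Service 454; fixed 177; total 631.
{Site 4, Site 5}: service 321 + fixed 379 = 700
{Site 1}: Z1→Site 1 13·19=247, Z2→Site 1 3·17=51, Z3→Site 1 8·20=160. Service 458; fixed 313; total 771.
{Site 1, Site 2, Site 3, Site 4, Site 5}: Z1→Site 5 7·19=133, Z2→Site 1 3·17=51, Z3→Site 4 6·20=120. Service 304; fixed 1261; total 1565.
No other subset beats 631.

Open Site 4 only; minimum total cost 631.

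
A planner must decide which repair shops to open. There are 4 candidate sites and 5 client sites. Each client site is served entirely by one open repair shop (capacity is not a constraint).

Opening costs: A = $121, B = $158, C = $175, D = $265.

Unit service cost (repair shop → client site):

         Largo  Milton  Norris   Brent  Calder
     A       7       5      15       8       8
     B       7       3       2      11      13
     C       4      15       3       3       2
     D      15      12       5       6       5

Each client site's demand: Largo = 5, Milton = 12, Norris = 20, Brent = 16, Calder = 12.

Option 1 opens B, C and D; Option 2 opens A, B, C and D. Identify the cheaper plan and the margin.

Option 1: {B, C, D}: Largo→C 4·5=20, Milton→B 3·12=36, Norris→B 2·20=40, Brent→C 3·16=48, Calder→C 2·12=24. Service 168; fixed 598; total 766.
Option 2: {A, B, C, D}: Largo→C 4·5=20, Milton→B 3·12=36, Norris→B 2·20=40, Brent→C 3·16=48, Calder→C 2·12=24. Service 168; fixed 719; total 887.
Difference: |766 − 887| = 121.

Option 1 is cheaper by 121.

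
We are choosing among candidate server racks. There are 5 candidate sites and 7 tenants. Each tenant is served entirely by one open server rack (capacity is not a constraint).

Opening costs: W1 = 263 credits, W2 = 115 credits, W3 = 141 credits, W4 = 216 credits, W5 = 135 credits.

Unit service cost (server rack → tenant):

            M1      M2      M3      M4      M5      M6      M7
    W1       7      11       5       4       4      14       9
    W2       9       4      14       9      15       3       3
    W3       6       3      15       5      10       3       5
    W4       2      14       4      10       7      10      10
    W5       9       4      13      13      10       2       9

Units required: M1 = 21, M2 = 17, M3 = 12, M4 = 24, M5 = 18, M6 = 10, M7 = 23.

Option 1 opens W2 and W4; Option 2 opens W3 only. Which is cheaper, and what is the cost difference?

Option 1: {W2, W4}: M1→W4 2·21=42, M2→W2 4·17=68, M3→W4 4·12=48, M4→W2 9·24=216, M5→W4 7·18=126, M6→W2 3·10=30, M7→W2 3·23=69. Service 599; fixed 331; total 930.
Option 2: {W3}: M1→W3 6·21=126, M2→W3 3·17=51, M3→W3 15·12=180, M4→W3 5·24=120, M5→W3 10·18=180, M6→W3 3·10=30, M7→W3 5·23=115. Service 802; fixed 141; total 943.
Difference: |930 − 943| = 13.

Option 1 is cheaper by 13.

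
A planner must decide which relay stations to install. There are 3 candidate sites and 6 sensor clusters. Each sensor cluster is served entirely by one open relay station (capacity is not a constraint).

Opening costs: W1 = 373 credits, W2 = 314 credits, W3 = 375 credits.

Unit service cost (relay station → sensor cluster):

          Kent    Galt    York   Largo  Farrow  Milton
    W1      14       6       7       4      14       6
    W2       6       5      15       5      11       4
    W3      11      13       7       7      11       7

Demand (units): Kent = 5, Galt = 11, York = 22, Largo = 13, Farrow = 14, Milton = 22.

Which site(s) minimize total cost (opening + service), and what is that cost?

For any fixed open set, each sensor cluster goes to its cheapest open site; total = fixed + service.
{W2}: Kent→W2 6·5=30, Galt→W2 5·11=55, York→W2 15·22=330, Largo→W2 5·13=65, Farrow→W2 11·14=154, Milton→W2 4·22=88. Service 722; fixed 314; total 1036.
{W1}: Kent→W1 14·5=70, Galt→W1 6·11=66, York→W1 7·22=154, Largo→W1 4·13=52, Farrow→W1 14·14=196, Milton→W1 6·22=132. Service 670; fixed 373; total 1043.
{W3}: Kent→W3 11·5=55, Galt→W3 13·11=143, York→W3 7·22=154, Largo→W3 7·13=91, Farrow→W3 11·14=154, Milton→W3 7·22=154. Service 751; fixed 375; total 1126.
{W1, W2, W3}: service 533 + fixed 1062 = 1595
(All 7 nonempty subsets were checked; W2 only is lowest.)

Open W2 only; minimum total cost 1036.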